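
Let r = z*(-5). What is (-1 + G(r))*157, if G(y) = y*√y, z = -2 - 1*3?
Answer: 19468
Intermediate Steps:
z = -5 (z = -2 - 3 = -5)
r = 25 (r = -5*(-5) = 25)
G(y) = y^(3/2)
(-1 + G(r))*157 = (-1 + 25^(3/2))*157 = (-1 + 125)*157 = 124*157 = 19468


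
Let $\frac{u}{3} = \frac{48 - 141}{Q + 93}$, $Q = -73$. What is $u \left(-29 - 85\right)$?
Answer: $\frac{15903}{10} \approx 1590.3$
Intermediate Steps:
$u = - \frac{279}{20}$ ($u = 3 \frac{48 - 141}{-73 + 93} = 3 \left(- \frac{93}{20}\right) = - \frac{279}{20} \approx -13.95$)
$u \left(-29 - 85\right) = - \frac{279 \left(-29 - 85\right)}{20} = \left(- \frac{279}{20}\right) \left(-114\right) = \frac{15903}{10}$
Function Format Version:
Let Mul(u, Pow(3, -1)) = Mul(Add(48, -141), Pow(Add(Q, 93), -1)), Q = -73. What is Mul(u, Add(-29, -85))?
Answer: Rational(15903, 10) ≈ 1590.3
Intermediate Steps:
u = Rational(-279, 20) (u = Mul(3, Mul(Add(48, -141), Pow(Add(-73, 93), -1))) = Mul(3, Mul(-93, Pow(20, -1))) = Mul(3, Mul(-93, Rational(1, 20))) = Mul(3, Rational(-93, 20)) = Rational(-279, 20) ≈ -13.950)
Mul(u, Add(-29, -85)) = Mul(Rational(-279, 20), Add(-29, -85)) = Mul(Rational(-279, 20), -114) = Rational(15903, 10)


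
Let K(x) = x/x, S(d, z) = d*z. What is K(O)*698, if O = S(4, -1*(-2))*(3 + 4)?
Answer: 698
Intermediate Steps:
O = 56 (O = (4*(-1*(-2)))*(3 + 4) = (4*2)*7 = 8*7 = 56)
K(x) = 1
K(O)*698 = 1*698 = 698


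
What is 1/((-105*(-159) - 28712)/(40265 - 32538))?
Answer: -7727/12017 ≈ -0.64301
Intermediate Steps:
1/((-105*(-159) - 28712)/(40265 - 32538)) = 1/((16695 - 28712)/7727) = 1/(-12017*1/7727) = 1/(-12017/7727) = -7727/12017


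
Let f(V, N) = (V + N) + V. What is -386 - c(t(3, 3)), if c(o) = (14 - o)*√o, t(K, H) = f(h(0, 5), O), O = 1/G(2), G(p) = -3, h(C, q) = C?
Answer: -386 - 43*I*√3/9 ≈ -386.0 - 8.2754*I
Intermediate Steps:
O = -⅓ (O = 1/(-3) = -⅓ ≈ -0.33333)
f(V, N) = N + 2*V (f(V, N) = (N + V) + V = N + 2*V)
t(K, H) = -⅓ (t(K, H) = -⅓ + 2*0 = -⅓ + 0 = -⅓)
c(o) = √o*(14 - o)
-386 - c(t(3, 3)) = -386 - √(-⅓)*(14 - 1*(-⅓)) = -386 - I*√3/3*(14 + ⅓) = -386 - I*√3/3*43/3 = -386 - 43*I*√3/9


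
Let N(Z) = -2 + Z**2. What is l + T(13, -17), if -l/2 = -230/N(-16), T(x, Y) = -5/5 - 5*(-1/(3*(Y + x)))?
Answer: 601/1524 ≈ 0.39436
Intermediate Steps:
T(x, Y) = -1 - 5/(-3*Y - 3*x) (T(x, Y) = -5*1/5 - 5/(-3*Y - 3*x) = -1 - 5/(-3*Y - 3*x))
l = 230/127 (l = -(-460)/(-2 + (-16)**2) = -(-460)/(-2 + 256) = -(-460)/254 = -2*(-115/127) = 230/127 ≈ 1.8110)
l + T(13, -17) = 230/127 + (5/3 - 1*(-17) - 1*13)/(-17 + 13) = 230/127 + (5/3 + 17 - 13)/(-4) = 230/127 - 1/4*17/3 = 230/127 - 17/12 = 601/1524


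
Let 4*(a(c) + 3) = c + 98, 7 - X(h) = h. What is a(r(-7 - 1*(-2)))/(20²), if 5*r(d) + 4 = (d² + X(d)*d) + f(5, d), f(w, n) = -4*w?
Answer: 371/8000 ≈ 0.046375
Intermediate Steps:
X(h) = 7 - h
r(d) = -24/5 + d²/5 + d*(7 - d)/5 (r(d) = -⅘ + ((d² + (7 - d)*d) - 4*5)/5 = -⅘ + ((d² + d*(7 - d)) - 20)/5 = -⅘ + (-20 + d² + d*(7 - d))/5 = -⅘ + (-4 + d²/5 + d*(7 - d)/5) = -24/5 + d²/5 + d*(7 - d)/5)
a(c) = 43/2 + c/4 (a(c) = -3 + (c + 98)/4 = -3 + (98 + c)/4 = -3 + (49/2 + c/4) = 43/2 + c/4)
a(r(-7 - 1*(-2)))/(20²) = (43/2 + (-24/5 + 7*(-7 - 1*(-2))/5)/4)/(20²) = (43/2 + (-24/5 + 7*(-7 + 2)/5)/4)/400 = (43/2 + (-24/5 + (7/5)*(-5))/4)*(1/400) = (43/2 + (-24/5 - 7)/4)*(1/400) = (43/2 + (¼)*(-59/5))*(1/400) = (43/2 - 59/20)*(1/400) = (371/20)*(1/400) = 371/8000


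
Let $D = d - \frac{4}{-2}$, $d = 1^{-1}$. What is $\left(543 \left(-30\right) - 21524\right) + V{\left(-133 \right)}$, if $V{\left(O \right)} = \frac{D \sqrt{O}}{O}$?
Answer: $-37814 - \frac{3 i \sqrt{133}}{133} \approx -37814.0 - 0.26013 i$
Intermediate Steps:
$d = 1$
$D = 3$ ($D = 1 - \frac{4}{-2} = 1 - -2 = 1 + 2 = 3$)
$V{\left(O \right)} = \frac{3}{\sqrt{O}}$ ($V{\left(O \right)} = \frac{3 \sqrt{O}}{O} = \frac{3}{\sqrt{O}}$)
$\left(543 \left(-30\right) - 21524\right) + V{\left(-133 \right)} = \left(543 \left(-30\right) - 21524\right) + \frac{3}{i \sqrt{133}} = \left(-16290 - 21524\right) + 3 \left(- \frac{i \sqrt{133}}{133}\right) = -37814 - \frac{3 i \sqrt{133}}{133}$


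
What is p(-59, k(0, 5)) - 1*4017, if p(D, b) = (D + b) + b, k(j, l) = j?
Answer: -4076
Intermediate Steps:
p(D, b) = D + 2*b
p(-59, k(0, 5)) - 1*4017 = (-59 + 2*0) - 1*4017 = (-59 + 0) - 4017 = -59 - 4017 = -4076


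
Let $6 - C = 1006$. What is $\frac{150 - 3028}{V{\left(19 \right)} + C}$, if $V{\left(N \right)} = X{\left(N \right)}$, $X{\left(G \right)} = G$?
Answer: $\frac{2878}{981} \approx 2.9337$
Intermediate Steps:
$C = -1000$ ($C = 6 - 1006 = -1000$)
$V{\left(N \right)} = N$
$\frac{150 - 3028}{V{\left(19 \right)} + C} = \frac{150 - 3028}{19 - 1000} = - \frac{2878}{-981} = \left(-2878\right) \left(- \frac{1}{981}\right) = \frac{2878}{981}$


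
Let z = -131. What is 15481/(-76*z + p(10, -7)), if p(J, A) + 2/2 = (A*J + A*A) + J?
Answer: 137/88 ≈ 1.5568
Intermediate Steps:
p(J, A) = -1 + J + A² + A*J (p(J, A) = -1 + ((A*J + A*A) + J) = -1 + ((A*J + A²) + J) = -1 + ((A² + A*J) + J) = -1 + (J + A² + A*J) = -1 + J + A² + A*J)
15481/(-76*z + p(10, -7)) = 15481/(-76*(-131) + (-1 + 10 + (-7)² - 7*10)) = 15481/(9956 + (-1 + 10 + 49 - 70)) = 15481/(9956 - 12) = 15481/9944 = 15481*(1/9944) = 137/88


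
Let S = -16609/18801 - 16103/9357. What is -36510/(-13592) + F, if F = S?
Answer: 32587297633/398519607924 ≈ 0.081771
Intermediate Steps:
S = -152720972/58640319 (S = -16609*1/18801 - 16103*1/9357 = -16609/18801 - 16103/9357 = -152720972/58640319 ≈ -2.6044)
F = -152720972/58640319 ≈ -2.6044
-36510/(-13592) + F = -36510/(-13592) - 152720972/58640319 = -36510*(-1/13592) - 152720972/58640319 = 18255/6796 - 152720972/58640319 = 32587297633/398519607924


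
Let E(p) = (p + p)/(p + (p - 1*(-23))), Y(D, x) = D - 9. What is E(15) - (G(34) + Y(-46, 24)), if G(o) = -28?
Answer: 4429/53 ≈ 83.566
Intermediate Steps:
Y(D, x) = -9 + D
E(p) = 2*p/(23 + 2*p) (E(p) = (2*p)/(p + (p + 23)) = (2*p)/(p + (23 + p)) = (2*p)/(23 + 2*p) = 2*p/(23 + 2*p))
E(15) - (G(34) + Y(-46, 24)) = 2*15/(23 + 2*15) - (-28 + (-9 - 46)) = 2*15/(23 + 30) - (-28 - 55) = 2*15/53 - 1*(-83) = 2*15*(1/53) + 83 = 30/53 + 83 = 4429/53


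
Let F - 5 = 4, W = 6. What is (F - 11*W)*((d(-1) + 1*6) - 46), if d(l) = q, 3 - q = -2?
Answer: 1995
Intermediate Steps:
q = 5 (q = 3 - 1*(-2) = 3 + 2 = 5)
F = 9 (F = 5 + 4 = 9)
d(l) = 5
(F - 11*W)*((d(-1) + 1*6) - 46) = (9 - 11*6)*((5 + 1*6) - 46) = (9 - 66)*((5 + 6) - 46) = -57*(11 - 46) = -57*(-35) = 1995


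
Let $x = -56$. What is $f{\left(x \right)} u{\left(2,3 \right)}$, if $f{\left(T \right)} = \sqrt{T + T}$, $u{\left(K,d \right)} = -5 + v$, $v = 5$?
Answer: $0$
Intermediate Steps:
$u{\left(K,d \right)} = 0$ ($u{\left(K,d \right)} = -5 + 5 = 0$)
$f{\left(T \right)} = \sqrt{2} \sqrt{T}$ ($f{\left(T \right)} = \sqrt{2 T} = \sqrt{2} \sqrt{T}$)
$f{\left(x \right)} u{\left(2,3 \right)} = \sqrt{2} \sqrt{-56} \cdot 0 = \sqrt{2} \cdot 2 i \sqrt{14} \cdot 0 = 4 i \sqrt{7} \cdot 0 = 0$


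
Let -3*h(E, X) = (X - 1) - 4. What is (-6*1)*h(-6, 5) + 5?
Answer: 5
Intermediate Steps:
h(E, X) = 5/3 - X/3 (h(E, X) = -((X - 1) - 4)/3 = -((-1 + X) - 4)/3 = -(-5 + X)/3 = 5/3 - X/3)
(-6*1)*h(-6, 5) + 5 = (-6*1)*(5/3 - 1/3*5) + 5 = -6*(5/3 - 5/3) + 5 = -6*0 + 5 = 0 + 5 = 5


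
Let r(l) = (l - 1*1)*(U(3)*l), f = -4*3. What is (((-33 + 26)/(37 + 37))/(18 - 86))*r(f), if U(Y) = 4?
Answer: 546/629 ≈ 0.86804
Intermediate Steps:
f = -12
r(l) = 4*l*(-1 + l) (r(l) = (l - 1*1)*(4*l) = (l - 1)*(4*l) = (-1 + l)*(4*l) = 4*l*(-1 + l))
(((-33 + 26)/(37 + 37))/(18 - 86))*r(f) = (((-33 + 26)/(37 + 37))/(18 - 86))*(4*(-12)*(-1 - 12)) = (-7/74/(-68))*(4*(-12)*(-13)) = (-7*1/74*(-1/68))*624 = -7/74*(-1/68)*624 = (7/5032)*624 = 546/629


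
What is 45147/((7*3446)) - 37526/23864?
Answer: 43046459/143911852 ≈ 0.29912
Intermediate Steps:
45147/((7*3446)) - 37526/23864 = 45147/24122 - 37526*1/23864 = 45147*(1/24122) - 18763/11932 = 45147/24122 - 18763/11932 = 43046459/143911852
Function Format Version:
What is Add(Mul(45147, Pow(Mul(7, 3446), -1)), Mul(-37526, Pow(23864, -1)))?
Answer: Rational(43046459, 143911852) ≈ 0.29912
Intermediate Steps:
Add(Mul(45147, Pow(Mul(7, 3446), -1)), Mul(-37526, Pow(23864, -1))) = Add(Mul(45147, Pow(24122, -1)), Mul(-37526, Rational(1, 23864))) = Add(Mul(45147, Rational(1, 24122)), Rational(-18763, 11932)) = Add(Rational(45147, 24122), Rational(-18763, 11932)) = Rational(43046459, 143911852)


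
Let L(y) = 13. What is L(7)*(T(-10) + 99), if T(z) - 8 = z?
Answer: 1261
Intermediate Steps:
T(z) = 8 + z
L(7)*(T(-10) + 99) = 13*((8 - 10) + 99) = 13*(-2 + 99) = 13*97 = 1261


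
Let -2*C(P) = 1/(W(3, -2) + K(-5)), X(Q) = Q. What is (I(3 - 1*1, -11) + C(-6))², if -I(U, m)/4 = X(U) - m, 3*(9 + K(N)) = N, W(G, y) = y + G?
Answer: 9078169/3364 ≈ 2698.6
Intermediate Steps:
W(G, y) = G + y
K(N) = -9 + N/3
C(P) = 3/58 (C(P) = -1/(2*((3 - 2) + (-9 + (⅓)*(-5)))) = -1/(2*(1 + (-9 - 5/3))) = -1/(2*(1 - 32/3)) = -1/(2*(-29/3)) = -½*(-3/29) = 3/58)
I(U, m) = -4*U + 4*m (I(U, m) = -4*(U - m) = -4*U + 4*m)
(I(3 - 1*1, -11) + C(-6))² = ((-4*(3 - 1*1) + 4*(-11)) + 3/58)² = ((-4*(3 - 1) - 44) + 3/58)² = ((-4*2 - 44) + 3/58)² = ((-8 - 44) + 3/58)² = (-52 + 3/58)² = (-3013/58)² = 9078169/3364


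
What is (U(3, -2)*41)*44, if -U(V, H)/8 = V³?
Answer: -389664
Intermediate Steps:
U(V, H) = -8*V³
(U(3, -2)*41)*44 = (-8*3³*41)*44 = (-8*27*41)*44 = -216*41*44 = -8856*44 = -389664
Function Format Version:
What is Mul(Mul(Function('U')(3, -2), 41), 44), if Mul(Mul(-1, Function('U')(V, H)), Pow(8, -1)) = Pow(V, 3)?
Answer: -389664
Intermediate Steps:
Function('U')(V, H) = Mul(-8, Pow(V, 3))
Mul(Mul(Function('U')(3, -2), 41), 44) = Mul(Mul(Mul(-8, Pow(3, 3)), 41), 44) = Mul(Mul(Mul(-8, 27), 41), 44) = Mul(Mul(-216, 41), 44) = Mul(-8856, 44) = -389664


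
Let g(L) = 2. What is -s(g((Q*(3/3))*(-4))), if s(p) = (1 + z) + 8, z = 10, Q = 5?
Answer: -19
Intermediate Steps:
s(p) = 19 (s(p) = (1 + 10) + 8 = 11 + 8 = 19)
-s(g((Q*(3/3))*(-4))) = -1*19 = -19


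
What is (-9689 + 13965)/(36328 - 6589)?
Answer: 4276/29739 ≈ 0.14378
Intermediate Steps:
(-9689 + 13965)/(36328 - 6589) = 4276/29739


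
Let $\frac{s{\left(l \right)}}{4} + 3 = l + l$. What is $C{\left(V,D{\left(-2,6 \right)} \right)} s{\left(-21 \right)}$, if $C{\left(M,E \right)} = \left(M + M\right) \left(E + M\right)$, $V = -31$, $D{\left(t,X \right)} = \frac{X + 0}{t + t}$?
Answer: $-362700$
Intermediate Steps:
$D{\left(t,X \right)} = \frac{X}{2 t}$
$C{\left(M,E \right)} = 2 M \left(E + M\right)$
$s{\left(l \right)} = -12 + 8 l$ ($s{\left(l \right)} = -12 + 4 \left(l + l\right) = -12 + 4 \cdot 2 l = -12 + 8 l$)
$C{\left(V,D{\left(-2,6 \right)} \right)} s{\left(-21 \right)} = 2 \left(-31\right) \left(\frac{1}{2} \cdot 6 \frac{1}{-2} - 31\right) \left(-12 + 8 \left(-21\right)\right) = 2 \left(-31\right) \left(\frac{1}{2} \cdot 6 \left(- \frac{1}{2}\right) - 31\right) \left(-12 - 168\right) = 2 \left(-31\right) \left(- \frac{3}{2} - 31\right) \left(-180\right) = 2 \left(-31\right) \left(- \frac{65}{2}\right) \left(-180\right) = 2015 \left(-180\right) = -362700$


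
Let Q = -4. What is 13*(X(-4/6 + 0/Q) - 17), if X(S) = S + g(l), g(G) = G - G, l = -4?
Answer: -689/3 ≈ -229.67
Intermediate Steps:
g(G) = 0
X(S) = S (X(S) = S + 0 = S)
13*(X(-4/6 + 0/Q) - 17) = 13*((-4/6 + 0/(-4)) - 17) = 13*((-4*⅙ + 0*(-¼)) - 17) = 13*((-⅔ + 0) - 17) = 13*(-⅔ - 17) = 13*(-53/3) = -689/3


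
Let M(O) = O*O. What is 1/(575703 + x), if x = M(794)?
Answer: 1/1206139 ≈ 8.2909e-7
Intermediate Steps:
M(O) = O²
x = 630436 (x = 794² = 630436)
1/(575703 + x) = 1/(575703 + 630436) = 1/1206139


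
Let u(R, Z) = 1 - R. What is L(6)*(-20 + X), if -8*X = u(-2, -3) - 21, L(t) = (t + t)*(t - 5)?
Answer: -213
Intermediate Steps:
L(t) = 2*t*(-5 + t) (L(t) = (2*t)*(-5 + t) = 2*t*(-5 + t))
X = 9/4 (X = -((1 - 1*(-2)) - 21)/8 = -((1 + 2) - 21)/8 = -(3 - 21)/8 = -⅛*(-18) = 9/4 ≈ 2.2500)
L(6)*(-20 + X) = (2*6*(-5 + 6))*(-20 + 9/4) = (2*6*1)*(-71/4) = 12*(-71/4) = -213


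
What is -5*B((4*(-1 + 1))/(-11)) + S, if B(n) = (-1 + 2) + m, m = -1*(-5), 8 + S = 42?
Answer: 4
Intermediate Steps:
S = 34 (S = -8 + 42 = 34)
m = 5
B(n) = 6 (B(n) = (-1 + 2) + 5 = 1 + 5 = 6)
-5*B((4*(-1 + 1))/(-11)) + S = -5*6 + 34 = -30 + 34 = 4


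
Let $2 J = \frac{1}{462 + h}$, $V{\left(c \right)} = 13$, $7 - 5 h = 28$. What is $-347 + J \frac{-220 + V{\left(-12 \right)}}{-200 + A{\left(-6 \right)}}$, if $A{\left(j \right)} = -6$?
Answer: $- \frac{109081187}{314356} \approx -347.0$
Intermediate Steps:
$h = - \frac{21}{5}$ ($h = \frac{7}{5} - \frac{28}{5} = - \frac{21}{5} \approx -4.2$)
$J = \frac{5}{4578}$ ($J = \frac{1}{2 \left(462 - \frac{21}{5}\right)} = \frac{1}{2 \cdot \frac{2289}{5}} = \frac{1}{2} \cdot \frac{5}{2289} = \frac{5}{4578} \approx 0.0010922$)
$-347 + J \frac{-220 + V{\left(-12 \right)}}{-200 + A{\left(-6 \right)}} = -347 + \frac{5 \frac{-220 + 13}{-200 - 6}}{4578} = -347 + \frac{5 \left(- \frac{207}{-206}\right)}{4578} = -347 + \frac{5 \left(\left(-207\right) \left(- \frac{1}{206}\right)\right)}{4578} = -347 + \frac{5}{4578} \cdot \frac{207}{206} = -347 + \frac{345}{314356} = - \frac{109081187}{314356}$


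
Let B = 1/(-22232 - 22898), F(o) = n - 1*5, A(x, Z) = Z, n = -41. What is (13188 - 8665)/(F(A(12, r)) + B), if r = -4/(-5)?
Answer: -204122990/2075981 ≈ -98.326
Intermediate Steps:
r = ⅘ (r = -4*(-⅕) = ⅘ ≈ 0.80000)
F(o) = -46 (F(o) = -41 - 1*5 = -41 - 5 = -46)
B = -1/45130 (B = 1/(-45130) = -1/45130 ≈ -2.2158e-5)
(13188 - 8665)/(F(A(12, r)) + B) = (13188 - 8665)/(-46 - 1/45130) = 4523/(-2075981/45130) = 4523*(-45130/2075981) = -204122990/2075981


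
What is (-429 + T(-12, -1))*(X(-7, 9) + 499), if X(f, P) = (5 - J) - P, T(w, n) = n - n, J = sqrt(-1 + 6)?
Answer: -212355 + 429*sqrt(5) ≈ -2.1140e+5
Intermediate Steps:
J = sqrt(5) ≈ 2.2361
T(w, n) = 0
X(f, P) = 5 - P - sqrt(5) (X(f, P) = (5 - sqrt(5)) - P = 5 - P - sqrt(5))
(-429 + T(-12, -1))*(X(-7, 9) + 499) = (-429 + 0)*((5 - 1*9 - sqrt(5)) + 499) = -429*((5 - 9 - sqrt(5)) + 499) = -429*((-4 - sqrt(5)) + 499) = -429*(495 - sqrt(5)) = -212355 + 429*sqrt(5)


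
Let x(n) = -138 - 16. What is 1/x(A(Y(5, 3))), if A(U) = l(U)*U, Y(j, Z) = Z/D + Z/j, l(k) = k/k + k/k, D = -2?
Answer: -1/154 ≈ -0.0064935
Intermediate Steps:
l(k) = 2 (l(k) = 1 + 1 = 2)
Y(j, Z) = -Z/2 + Z/j (Y(j, Z) = Z/(-2) + Z/j = Z*(-½) + Z/j = -Z/2 + Z/j)
A(U) = 2*U
x(n) = -154
1/x(A(Y(5, 3))) = 1/(-154) = -1/154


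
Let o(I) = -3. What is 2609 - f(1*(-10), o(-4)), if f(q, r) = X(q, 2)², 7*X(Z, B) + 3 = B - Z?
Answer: 127760/49 ≈ 2607.3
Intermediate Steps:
X(Z, B) = -3/7 - Z/7 + B/7 (X(Z, B) = -3/7 + (B - Z)/7 = -3/7 + (-Z/7 + B/7) = -3/7 - Z/7 + B/7)
f(q, r) = (-⅐ - q/7)² (f(q, r) = (-3/7 - q/7 + (⅐)*2)² = (-3/7 - q/7 + 2/7)² = (-⅐ - q/7)²)
2609 - f(1*(-10), o(-4)) = 2609 - (1 + 1*(-10))²/49 = 2609 - (1 - 10)²/49 = 2609 - (-9)²/49 = 2609 - 81/49 = 127760/49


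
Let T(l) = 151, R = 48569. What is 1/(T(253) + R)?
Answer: 1/48720 ≈ 2.0525e-5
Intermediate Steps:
1/(T(253) + R) = 1/(151 + 48569) = 1/48720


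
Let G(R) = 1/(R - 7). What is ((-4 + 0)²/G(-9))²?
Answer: 65536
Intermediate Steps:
G(R) = 1/(-7 + R)
((-4 + 0)²/G(-9))² = ((-4 + 0)²/(1/(-7 - 9)))² = ((-4)²/(1/(-16)))² = (16/(-1/16))² = (16*(-16))² = (-256)² = 65536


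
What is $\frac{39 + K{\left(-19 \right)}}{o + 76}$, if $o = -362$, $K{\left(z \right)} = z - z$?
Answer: $- \frac{3}{22} \approx -0.13636$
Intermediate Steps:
$K{\left(z \right)} = 0$
$\frac{39 + K{\left(-19 \right)}}{o + 76} = \frac{39 + 0}{-362 + 76} = \frac{39}{-286} = 39 \left(- \frac{1}{286}\right) = - \frac{3}{22}$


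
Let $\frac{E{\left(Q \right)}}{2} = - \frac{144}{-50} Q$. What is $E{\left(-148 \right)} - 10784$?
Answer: $- \frac{290912}{25} \approx -11636.0$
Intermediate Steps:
$E{\left(Q \right)} = \frac{144 Q}{25}$ ($E{\left(Q \right)} = 2 - \frac{144}{-50} Q = 2 \left(-144\right) \left(- \frac{1}{50}\right) Q = 2 \frac{72 Q}{25} = \frac{144 Q}{25}$)
$E{\left(-148 \right)} - 10784 = \frac{144}{25} \left(-148\right) - 10784 = - \frac{21312}{25} - 10784 = - \frac{290912}{25}$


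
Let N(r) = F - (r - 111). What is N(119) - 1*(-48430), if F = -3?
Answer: 48419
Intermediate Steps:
N(r) = 108 - r (N(r) = -3 - (r - 111) = -3 - (-111 + r) = -3 + (111 - r) = 108 - r)
N(119) - 1*(-48430) = (108 - 1*119) - 1*(-48430) = (108 - 119) + 48430 = -11 + 48430 = 48419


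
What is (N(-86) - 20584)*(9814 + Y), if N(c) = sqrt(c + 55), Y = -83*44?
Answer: -126838608 + 6162*I*sqrt(31) ≈ -1.2684e+8 + 34309.0*I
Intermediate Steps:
Y = -3652
N(c) = sqrt(55 + c)
(N(-86) - 20584)*(9814 + Y) = (sqrt(55 - 86) - 20584)*(9814 - 3652) = (sqrt(-31) - 20584)*6162 = (I*sqrt(31) - 20584)*6162 = (-20584 + I*sqrt(31))*6162 = -126838608 + 6162*I*sqrt(31)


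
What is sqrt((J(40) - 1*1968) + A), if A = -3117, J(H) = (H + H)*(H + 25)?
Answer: sqrt(115) ≈ 10.724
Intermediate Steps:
J(H) = 2*H*(25 + H) (J(H) = (2*H)*(25 + H) = 2*H*(25 + H))
sqrt((J(40) - 1*1968) + A) = sqrt((2*40*(25 + 40) - 1*1968) - 3117) = sqrt((2*40*65 - 1968) - 3117) = sqrt((5200 - 1968) - 3117) = sqrt(3232 - 3117) = sqrt(115)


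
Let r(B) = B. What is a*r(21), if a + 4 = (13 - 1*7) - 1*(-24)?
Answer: 546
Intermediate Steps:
a = 26 (a = -4 + ((13 - 1*7) - 1*(-24)) = -4 + ((13 - 7) + 24) = -4 + (6 + 24) = -4 + 30 = 26)
a*r(21) = 26*21 = 546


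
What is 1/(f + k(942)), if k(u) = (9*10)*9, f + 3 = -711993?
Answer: -1/711186 ≈ -1.4061e-6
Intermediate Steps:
f = -711996 (f = -3 - 711993 = -711996)
k(u) = 810 (k(u) = 90*9 = 810)
1/(f + k(942)) = 1/(-711996 + 810) = 1/(-711186) = -1/711186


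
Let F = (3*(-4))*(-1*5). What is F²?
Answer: 3600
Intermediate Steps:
F = 60 (F = -12*(-5) = 60)
F² = 60² = 3600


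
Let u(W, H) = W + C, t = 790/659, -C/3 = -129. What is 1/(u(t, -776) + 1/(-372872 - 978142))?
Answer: 890318226/345620453863 ≈ 0.0025760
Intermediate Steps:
C = 387 (C = -3*(-129) = 387)
t = 790/659 (t = 790*(1/659) = 790/659 ≈ 1.1988)
u(W, H) = 387 + W (u(W, H) = W + 387 = 387 + W)
1/(u(t, -776) + 1/(-372872 - 978142)) = 1/((387 + 790/659) + 1/(-372872 - 978142)) = 1/(255823/659 + 1/(-1351014)) = 1/(255823/659 - 1/1351014) = 1/(345620453863/890318226) = 890318226/345620453863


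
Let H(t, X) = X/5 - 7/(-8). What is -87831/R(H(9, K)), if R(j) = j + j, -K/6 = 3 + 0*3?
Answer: 1756620/109 ≈ 16116.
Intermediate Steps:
K = -18 (K = -6*(3 + 0*3) = -6*(3 + 0) = -6*3 = -18)
H(t, X) = 7/8 + X/5 (H(t, X) = X*(⅕) - 7*(-⅛) = X/5 + 7/8 = 7/8 + X/5)
R(j) = 2*j
-87831/R(H(9, K)) = -87831*1/(2*(7/8 + (⅕)*(-18))) = -87831*1/(2*(7/8 - 18/5)) = -87831/(2*(-109/40)) = -87831/(-109/20) = -87831*(-20/109) = 1756620/109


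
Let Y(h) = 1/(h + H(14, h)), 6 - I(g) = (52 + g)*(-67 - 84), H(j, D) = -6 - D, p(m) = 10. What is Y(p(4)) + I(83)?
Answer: 122345/6 ≈ 20391.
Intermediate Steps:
I(g) = 7858 + 151*g (I(g) = 6 - (52 + g)*(-67 - 84) = 6 - (52 + g)*(-151) = 6 - (-7852 - 151*g) = 6 + (7852 + 151*g) = 7858 + 151*g)
Y(h) = -1/6 (Y(h) = 1/(h + (-6 - h)) = 1/(-6) = -1/6)
Y(p(4)) + I(83) = -1/6 + (7858 + 151*83) = -1/6 + (7858 + 12533) = -1/6 + 20391 = 122345/6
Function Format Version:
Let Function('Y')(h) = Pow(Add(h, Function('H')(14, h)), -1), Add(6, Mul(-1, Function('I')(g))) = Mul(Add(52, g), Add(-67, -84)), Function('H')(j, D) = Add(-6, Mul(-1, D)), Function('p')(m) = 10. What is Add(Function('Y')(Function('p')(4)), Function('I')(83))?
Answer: Rational(122345, 6) ≈ 20391.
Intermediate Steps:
Function('I')(g) = Add(7858, Mul(151, g)) (Function('I')(g) = Add(6, Mul(-1, Mul(Add(52, g), Add(-67, -84)))) = Add(6, Mul(-1, Mul(Add(52, g), -151))) = Add(6, Mul(-1, Add(-7852, Mul(-151, g)))) = Add(6, Add(7852, Mul(151, g))) = Add(7858, Mul(151, g)))
Function('Y')(h) = Rational(-1, 6) (Function('Y')(h) = Pow(Add(h, Add(-6, Mul(-1, h))), -1) = Pow(-6, -1) = Rational(-1, 6))
Add(Function('Y')(Function('p')(4)), Function('I')(83)) = Add(Rational(-1, 6), Add(7858, Mul(151, 83))) = Add(Rational(-1, 6), Add(7858, 12533)) = Add(Rational(-1, 6), 20391) = Rational(122345, 6)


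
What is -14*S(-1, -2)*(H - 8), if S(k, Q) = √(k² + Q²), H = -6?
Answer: 196*√5 ≈ 438.27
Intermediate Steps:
S(k, Q) = √(Q² + k²)
-14*S(-1, -2)*(H - 8) = -14*√((-2)² + (-1)²)*(-6 - 8) = -14*√(4 + 1)*(-14) = -14*√5*(-14) = -(-196)*√5 = 196*√5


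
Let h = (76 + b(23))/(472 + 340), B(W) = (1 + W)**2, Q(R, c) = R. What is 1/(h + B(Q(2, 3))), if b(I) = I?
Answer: 812/7407 ≈ 0.10963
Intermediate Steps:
h = 99/812 (h = (76 + 23)/(472 + 340) = 99/812 ≈ 0.12192)
1/(h + B(Q(2, 3))) = 1/(99/812 + (1 + 2)**2) = 1/(99/812 + 3**2) = 1/(99/812 + 9) = 1/(7407/812) = 812/7407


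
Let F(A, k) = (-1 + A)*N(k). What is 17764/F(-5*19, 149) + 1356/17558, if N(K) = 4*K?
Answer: -29289427/125574816 ≈ -0.23324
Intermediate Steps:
F(A, k) = 4*k*(-1 + A) (F(A, k) = (-1 + A)*(4*k) = 4*k*(-1 + A))
17764/F(-5*19, 149) + 1356/17558 = 17764/((4*149*(-1 - 5*19))) + 1356/17558 = 17764/((4*149*(-1 - 95))) + 1356*(1/17558) = 17764/((4*149*(-96))) + 678/8779 = 17764/(-57216) + 678/8779 = 17764*(-1/57216) + 678/8779 = -4441/14304 + 678/8779 = -29289427/125574816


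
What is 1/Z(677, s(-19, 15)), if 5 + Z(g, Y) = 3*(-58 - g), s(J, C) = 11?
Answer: -1/2210 ≈ -0.00045249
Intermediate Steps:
Z(g, Y) = -179 - 3*g (Z(g, Y) = -5 + 3*(-58 - g) = -5 + (-174 - 3*g) = -179 - 3*g)
1/Z(677, s(-19, 15)) = 1/(-179 - 3*677) = 1/(-179 - 2031) = 1/(-2210) = -1/2210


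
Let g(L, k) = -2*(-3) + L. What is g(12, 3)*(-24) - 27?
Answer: -459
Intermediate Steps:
g(L, k) = 6 + L
g(12, 3)*(-24) - 27 = (6 + 12)*(-24) - 27 = 18*(-24) - 27 = -432 - 27 = -459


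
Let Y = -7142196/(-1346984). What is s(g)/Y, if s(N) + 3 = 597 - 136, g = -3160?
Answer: 154229668/1785549 ≈ 86.377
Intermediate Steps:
Y = 1785549/336746 (Y = -7142196*(-1/1346984) = 1785549/336746 ≈ 5.3024)
s(N) = 458 (s(N) = -3 + (597 - 136) = -3 + 461 = 458)
s(g)/Y = 458/(1785549/336746) = 458*(336746/1785549) = 154229668/1785549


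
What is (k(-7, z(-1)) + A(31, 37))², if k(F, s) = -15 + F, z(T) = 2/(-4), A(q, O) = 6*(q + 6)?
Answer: 40000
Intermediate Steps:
A(q, O) = 36 + 6*q (A(q, O) = 6*(6 + q) = 36 + 6*q)
z(T) = -½ (z(T) = 2*(-¼) = -½)
(k(-7, z(-1)) + A(31, 37))² = ((-15 - 7) + (36 + 6*31))² = (-22 + (36 + 186))² = (-22 + 222)² = 200² = 40000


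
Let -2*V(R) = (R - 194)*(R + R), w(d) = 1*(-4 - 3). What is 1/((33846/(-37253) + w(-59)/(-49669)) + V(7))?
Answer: 1850319257/2420387071210 ≈ 0.00076447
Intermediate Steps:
w(d) = -7 (w(d) = 1*(-7) = -7)
V(R) = -R*(-194 + R) (V(R) = -(R - 194)*(R + R)/2 = -(-194 + R)*2*R/2 = -R*(-194 + R))
1/((33846/(-37253) + w(-59)/(-49669)) + V(7)) = 1/((33846/(-37253) - 7/(-49669)) + 7*(194 - 1*7)) = 1/((33846*(-1/37253) - 7*(-1/49669)) + 7*(194 - 7)) = 1/((-33846/37253 + 7/49669) + 7*187) = 1/(-1680836203/1850319257 + 1309) = 1/(2420387071210/1850319257) = 1850319257/2420387071210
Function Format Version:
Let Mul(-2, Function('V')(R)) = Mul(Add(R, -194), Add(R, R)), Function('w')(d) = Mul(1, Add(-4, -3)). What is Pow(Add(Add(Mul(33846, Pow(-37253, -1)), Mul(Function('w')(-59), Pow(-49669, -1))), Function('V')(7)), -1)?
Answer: Rational(1850319257, 2420387071210) ≈ 0.00076447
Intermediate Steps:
Function('w')(d) = -7 (Function('w')(d) = Mul(1, -7) = -7)
Function('V')(R) = Mul(-1, R, Add(-194, R)) (Function('V')(R) = Mul(Rational(-1, 2), Mul(Add(R, -194), Add(R, R))) = Mul(Rational(-1, 2), Mul(Add(-194, R), Mul(2, R))) = Mul(Rational(-1, 2), Mul(2, R, Add(-194, R))) = Mul(-1, R, Add(-194, R)))
Pow(Add(Add(Mul(33846, Pow(-37253, -1)), Mul(Function('w')(-59), Pow(-49669, -1))), Function('V')(7)), -1) = Pow(Add(Add(Mul(33846, Pow(-37253, -1)), Mul(-7, Pow(-49669, -1))), Mul(7, Add(194, Mul(-1, 7)))), -1) = Pow(Add(Add(Mul(33846, Rational(-1, 37253)), Mul(-7, Rational(-1, 49669))), Mul(7, Add(194, -7))), -1) = Pow(Add(Add(Rational(-33846, 37253), Rational(7, 49669)), Mul(7, 187)), -1) = Pow(Add(Rational(-1680836203, 1850319257), 1309), -1) = Pow(Rational(2420387071210, 1850319257), -1) = Rational(1850319257, 2420387071210)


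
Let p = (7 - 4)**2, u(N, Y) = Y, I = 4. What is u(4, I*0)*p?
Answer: 0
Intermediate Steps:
p = 9 (p = 3**2 = 9)
u(4, I*0)*p = (4*0)*9 = 0*9 = 0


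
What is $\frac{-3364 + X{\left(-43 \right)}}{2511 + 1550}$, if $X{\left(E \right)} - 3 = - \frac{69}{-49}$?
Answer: $- \frac{164620}{198989} \approx -0.82728$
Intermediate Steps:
$X{\left(E \right)} = \frac{216}{49}$ ($X{\left(E \right)} = 3 - \frac{69}{-49} = 3 - - \frac{69}{49} = 3 + \frac{69}{49} = \frac{216}{49}$)
$\frac{-3364 + X{\left(-43 \right)}}{2511 + 1550} = \frac{-3364 + \frac{216}{49}}{2511 + 1550} = - \frac{164620}{49 \cdot 4061} = \left(- \frac{164620}{49}\right) \frac{1}{4061} = - \frac{164620}{198989}$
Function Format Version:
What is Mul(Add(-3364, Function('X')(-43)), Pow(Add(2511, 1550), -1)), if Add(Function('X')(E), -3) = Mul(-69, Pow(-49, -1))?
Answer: Rational(-164620, 198989) ≈ -0.82728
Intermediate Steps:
Function('X')(E) = Rational(216, 49) (Function('X')(E) = Add(3, Mul(-69, Pow(-49, -1))) = Add(3, Mul(-69, Rational(-1, 49))) = Add(3, Rational(69, 49)) = Rational(216, 49))
Mul(Add(-3364, Function('X')(-43)), Pow(Add(2511, 1550), -1)) = Mul(Add(-3364, Rational(216, 49)), Pow(Add(2511, 1550), -1)) = Mul(Rational(-164620, 49), Pow(4061, -1)) = Mul(Rational(-164620, 49), Rational(1, 4061)) = Rational(-164620, 198989)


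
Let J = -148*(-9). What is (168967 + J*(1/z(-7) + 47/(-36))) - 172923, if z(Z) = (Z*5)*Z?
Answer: -1393943/245 ≈ -5689.6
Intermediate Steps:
z(Z) = 5*Z² (z(Z) = (5*Z)*Z = 5*Z²)
J = 1332
(168967 + J*(1/z(-7) + 47/(-36))) - 172923 = (168967 + 1332*(1/(5*(-7)²) + 47/(-36))) - 172923 = (168967 + 1332*(1/(5*49) + 47*(-1/36))) - 172923 = (168967 + 1332*(1/245 - 47/36)) - 172923 = (168967 + 1332*(-11479/8820)) - 172923 = (168967 - 424723/245) - 172923 = 40972192/245 - 172923 = -1393943/245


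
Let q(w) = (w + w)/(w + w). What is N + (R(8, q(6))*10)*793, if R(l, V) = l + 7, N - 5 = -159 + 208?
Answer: 119004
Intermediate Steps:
q(w) = 1 (q(w) = (2*w)/((2*w)) = (2*w)*(1/(2*w)) = 1)
N = 54 (N = 5 + (-159 + 208) = 5 + 49 = 54)
R(l, V) = 7 + l
N + (R(8, q(6))*10)*793 = 54 + ((7 + 8)*10)*793 = 54 + (15*10)*793 = 54 + 150*793 = 54 + 118950 = 119004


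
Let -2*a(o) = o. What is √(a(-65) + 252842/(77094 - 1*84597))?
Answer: I*√269942934/15006 ≈ 1.0949*I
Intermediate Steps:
a(o) = -o/2
√(a(-65) + 252842/(77094 - 1*84597)) = √(-½*(-65) + 252842/(77094 - 1*84597)) = √(65/2 + 252842/(77094 - 84597)) = √(65/2 + 252842/(-7503)) = √(65/2 + 252842*(-1/7503)) = √(65/2 - 252842/7503) = √(-17989/15006) = I*√269942934/15006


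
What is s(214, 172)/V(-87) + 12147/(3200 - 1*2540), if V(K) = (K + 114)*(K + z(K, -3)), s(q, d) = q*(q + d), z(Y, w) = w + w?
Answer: -8005841/552420 ≈ -14.492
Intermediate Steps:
z(Y, w) = 2*w
s(q, d) = q*(d + q)
V(K) = (-6 + K)*(114 + K) (V(K) = (K + 114)*(K + 2*(-3)) = (114 + K)*(K - 6) = (114 + K)*(-6 + K) = (-6 + K)*(114 + K))
s(214, 172)/V(-87) + 12147/(3200 - 1*2540) = (214*(172 + 214))/(-684 + (-87)² + 108*(-87)) + 12147/(3200 - 1*2540) = (214*386)/(-684 + 7569 - 9396) + 12147/(3200 - 2540) = 82604/(-2511) + 12147/660 = 82604*(-1/2511) + 12147*(1/660) = -82604/2511 + 4049/220 = -8005841/552420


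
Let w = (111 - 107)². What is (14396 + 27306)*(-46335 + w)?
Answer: -1931594938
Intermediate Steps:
w = 16 (w = 4² = 16)
(14396 + 27306)*(-46335 + w) = (14396 + 27306)*(-46335 + 16) = 41702*(-46319) = -1931594938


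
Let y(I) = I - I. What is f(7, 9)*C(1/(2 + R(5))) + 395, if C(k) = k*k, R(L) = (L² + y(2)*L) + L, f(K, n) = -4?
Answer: 101119/256 ≈ 395.00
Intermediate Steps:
y(I) = 0
R(L) = L + L² (R(L) = (L² + 0*L) + L = (L² + 0) + L = L² + L = L + L²)
C(k) = k²
f(7, 9)*C(1/(2 + R(5))) + 395 = -4/(2 + 5*(1 + 5))² + 395 = -4/(2 + 5*6)² + 395 = -4/(2 + 30)² + 395 = -4*(1/32)² + 395 = -4*1/1024 + 395 = -1/256 + 395 = 101119/256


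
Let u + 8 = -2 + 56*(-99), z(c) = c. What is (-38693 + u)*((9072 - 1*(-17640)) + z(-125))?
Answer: -1176394989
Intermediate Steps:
u = -5554 (u = -8 + (-2 + 56*(-99)) = -8 + (-2 - 5544) = -8 - 5546 = -5554)
(-38693 + u)*((9072 - 1*(-17640)) + z(-125)) = (-38693 - 5554)*((9072 - 1*(-17640)) - 125) = -44247*((9072 + 17640) - 125) = -44247*(26712 - 125) = -44247*26587 = -1176394989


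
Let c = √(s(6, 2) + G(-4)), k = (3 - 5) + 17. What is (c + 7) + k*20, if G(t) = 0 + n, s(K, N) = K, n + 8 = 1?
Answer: 307 + I ≈ 307.0 + 1.0*I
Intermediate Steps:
n = -7 (n = -8 + 1 = -7)
k = 15 (k = -2 + 17 = 15)
G(t) = -7 (G(t) = 0 - 7 = -7)
c = I (c = √(6 - 7) = √(-1) = I ≈ 1.0*I)
(c + 7) + k*20 = (I + 7) + 15*20 = (7 + I) + 300 = 307 + I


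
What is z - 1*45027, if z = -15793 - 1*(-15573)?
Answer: -45247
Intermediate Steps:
z = -220 (z = -15793 + 15573 = -220)
z - 1*45027 = -220 - 1*45027 = -220 - 45027 = -45247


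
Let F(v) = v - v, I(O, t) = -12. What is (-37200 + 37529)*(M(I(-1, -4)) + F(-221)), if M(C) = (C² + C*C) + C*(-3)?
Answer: 106596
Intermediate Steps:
F(v) = 0
M(C) = -3*C + 2*C² (M(C) = (C² + C²) - 3*C = 2*C² - 3*C = -3*C + 2*C²)
(-37200 + 37529)*(M(I(-1, -4)) + F(-221)) = (-37200 + 37529)*(-12*(-3 + 2*(-12)) + 0) = 329*(-12*(-3 - 24) + 0) = 329*(-12*(-27) + 0) = 329*(324 + 0) = 329*324 = 106596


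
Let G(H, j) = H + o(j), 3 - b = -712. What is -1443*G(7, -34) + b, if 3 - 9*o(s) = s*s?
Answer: 526435/3 ≈ 1.7548e+5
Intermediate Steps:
b = 715 (b = 3 - 1*(-712) = 3 + 712 = 715)
o(s) = ⅓ - s²/9 (o(s) = ⅓ - s*s/9 = ⅓ - s²/9)
G(H, j) = ⅓ + H - j²/9 (G(H, j) = H + (⅓ - j²/9) = ⅓ + H - j²/9)
-1443*G(7, -34) + b = -1443*(⅓ + 7 - ⅑*(-34)²) + 715 = -1443*(⅓ + 7 - ⅑*1156) + 715 = -1443*(⅓ + 7 - 1156/9) + 715 = -1443*(-1090/9) + 715 = 524290/3 + 715 = 526435/3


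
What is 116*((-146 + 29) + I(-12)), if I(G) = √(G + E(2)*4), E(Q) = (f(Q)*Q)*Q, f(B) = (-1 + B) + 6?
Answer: -12412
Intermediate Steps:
f(B) = 5 + B
E(Q) = Q²*(5 + Q) (E(Q) = ((5 + Q)*Q)*Q = (Q*(5 + Q))*Q = Q²*(5 + Q))
I(G) = √(112 + G) (I(G) = √(G + (2²*(5 + 2))*4) = √(G + (4*7)*4) = √(G + 28*4) = √(G + 112) = √(112 + G))
116*((-146 + 29) + I(-12)) = 116*((-146 + 29) + √(112 - 12)) = 116*(-117 + √100) = 116*(-117 + 10) = 116*(-107) = -12412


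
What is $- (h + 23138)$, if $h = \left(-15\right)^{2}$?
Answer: $-23363$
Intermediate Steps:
$h = 225$
$- (h + 23138) = - (225 + 23138) = \left(-1\right) 23363 = -23363$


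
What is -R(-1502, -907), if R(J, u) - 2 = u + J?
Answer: 2407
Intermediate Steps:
R(J, u) = 2 + J + u (R(J, u) = 2 + (u + J) = 2 + (J + u) = 2 + J + u)
-R(-1502, -907) = -(2 - 1502 - 907) = -1*(-2407) = 2407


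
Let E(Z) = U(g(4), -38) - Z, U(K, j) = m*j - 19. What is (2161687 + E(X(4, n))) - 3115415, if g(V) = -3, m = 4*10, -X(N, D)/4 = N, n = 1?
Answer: -955251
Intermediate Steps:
X(N, D) = -4*N
m = 40
U(K, j) = -19 + 40*j (U(K, j) = 40*j - 19 = -19 + 40*j)
E(Z) = -1539 - Z (E(Z) = (-19 + 40*(-38)) - Z = (-19 - 1520) - Z = -1539 - Z)
(2161687 + E(X(4, n))) - 3115415 = (2161687 + (-1539 - (-4)*4)) - 3115415 = (2161687 + (-1539 - 1*(-16))) - 3115415 = (2161687 + (-1539 + 16)) - 3115415 = (2161687 - 1523) - 3115415 = 2160164 - 3115415 = -955251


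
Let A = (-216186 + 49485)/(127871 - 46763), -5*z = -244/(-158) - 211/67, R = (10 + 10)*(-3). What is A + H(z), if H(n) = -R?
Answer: 1566593/27036 ≈ 57.945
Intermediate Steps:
R = -60 (R = 20*(-3) = -60)
z = 1699/5293 (z = -(-244/(-158) - 211/67)/5 = -(-244*(-1/158) - 211*1/67)/5 = -(122/79 - 211/67)/5 = -1/5*(-8495/5293) = 1699/5293 ≈ 0.32099)
H(n) = 60 (H(n) = -1*(-60) = 60)
A = -55567/27036 (A = -166701/81108 = -166701*1/81108 = -55567/27036 ≈ -2.0553)
A + H(z) = -55567/27036 + 60 = 1566593/27036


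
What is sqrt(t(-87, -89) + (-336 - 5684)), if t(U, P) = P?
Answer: I*sqrt(6109) ≈ 78.16*I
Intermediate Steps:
sqrt(t(-87, -89) + (-336 - 5684)) = sqrt(-89 + (-336 - 5684)) = sqrt(-89 - 6020) = sqrt(-6109) = I*sqrt(6109)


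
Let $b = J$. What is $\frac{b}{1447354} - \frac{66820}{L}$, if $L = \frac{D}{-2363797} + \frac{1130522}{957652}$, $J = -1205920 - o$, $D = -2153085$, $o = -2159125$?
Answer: $- \frac{109461195325238082070625}{3426053847454785358} \approx -31950.0$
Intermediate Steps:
$J = 953205$ ($J = -1205920 - -2159125 = -1205920 + 2159125 = 953205$)
$L = \frac{2367115334227}{1131847462322}$ ($L = - \frac{2153085}{-2363797} + \frac{1130522}{957652} = \left(-2153085\right) \left(- \frac{1}{2363797}\right) + 1130522 \cdot \frac{1}{957652} = \frac{2153085}{2363797} + \frac{565261}{478826} = \frac{2367115334227}{1131847462322} \approx 2.0914$)
$b = 953205$
$\frac{b}{1447354} - \frac{66820}{L} = \frac{953205}{1447354} - \frac{66820}{\frac{2367115334227}{1131847462322}} = 953205 \cdot \frac{1}{1447354} - \frac{75630047432356040}{2367115334227} = \frac{953205}{1447354} - \frac{75630047432356040}{2367115334227} = - \frac{109461195325238082070625}{3426053847454785358}$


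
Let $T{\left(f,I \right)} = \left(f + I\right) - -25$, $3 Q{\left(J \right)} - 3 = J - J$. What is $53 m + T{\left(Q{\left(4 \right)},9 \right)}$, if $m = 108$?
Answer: $5759$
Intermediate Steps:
$Q{\left(J \right)} = 1$ ($Q{\left(J \right)} = 1 + \frac{J - J}{3} = 1 + \frac{1}{3} \cdot 0 = 1 + 0 = 1$)
$T{\left(f,I \right)} = 25 + I + f$ ($T{\left(f,I \right)} = \left(I + f\right) + 25 = 25 + I + f$)
$53 m + T{\left(Q{\left(4 \right)},9 \right)} = 53 \cdot 108 + \left(25 + 9 + 1\right) = 5724 + 35 = 5759$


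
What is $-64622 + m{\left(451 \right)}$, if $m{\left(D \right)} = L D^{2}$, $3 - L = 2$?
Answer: $138779$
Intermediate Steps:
$L = 1$ ($L = 3 - 2 = 1$)
$m{\left(D \right)} = D^{2}$ ($m{\left(D \right)} = 1 D^{2} = D^{2}$)
$-64622 + m{\left(451 \right)} = -64622 + 451^{2} = -64622 + 203401 = 138779$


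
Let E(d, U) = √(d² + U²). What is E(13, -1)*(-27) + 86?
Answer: 86 - 27*√170 ≈ -266.04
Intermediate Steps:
E(d, U) = √(U² + d²)
E(13, -1)*(-27) + 86 = √((-1)² + 13²)*(-27) + 86 = √(1 + 169)*(-27) + 86 = √170*(-27) + 86 = -27*√170 + 86 = 86 - 27*√170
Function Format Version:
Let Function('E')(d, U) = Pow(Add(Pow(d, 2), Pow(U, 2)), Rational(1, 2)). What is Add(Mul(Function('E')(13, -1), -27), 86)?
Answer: Add(86, Mul(-27, Pow(170, Rational(1, 2)))) ≈ -266.04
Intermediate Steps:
Function('E')(d, U) = Pow(Add(Pow(U, 2), Pow(d, 2)), Rational(1, 2))
Add(Mul(Function('E')(13, -1), -27), 86) = Add(Mul(Pow(Add(Pow(-1, 2), Pow(13, 2)), Rational(1, 2)), -27), 86) = Add(Mul(Pow(Add(1, 169), Rational(1, 2)), -27), 86) = Add(Mul(Pow(170, Rational(1, 2)), -27), 86) = Add(Mul(-27, Pow(170, Rational(1, 2))), 86) = Add(86, Mul(-27, Pow(170, Rational(1, 2))))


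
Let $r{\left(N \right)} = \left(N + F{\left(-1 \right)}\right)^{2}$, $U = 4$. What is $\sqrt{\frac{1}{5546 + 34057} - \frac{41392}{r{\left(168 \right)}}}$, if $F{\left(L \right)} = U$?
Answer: $\frac{2 i \sqrt{548589966}}{39603} \approx 1.1828 i$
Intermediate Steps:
$F{\left(L \right)} = 4$
$r{\left(N \right)} = \left(4 + N\right)^{2}$ ($r{\left(N \right)} = \left(N + 4\right)^{2} = \left(4 + N\right)^{2}$)
$\sqrt{\frac{1}{5546 + 34057} - \frac{41392}{r{\left(168 \right)}}} = \sqrt{\frac{1}{5546 + 34057} - \frac{41392}{\left(4 + 168\right)^{2}}} = \sqrt{\frac{1}{39603} - \frac{41392}{172^{2}}} = \sqrt{\frac{1}{39603} - \frac{41392}{29584}} = \sqrt{\frac{1}{39603} - \frac{2587}{1849}} = \sqrt{- \frac{2382584}{1702929}} = \frac{2 i \sqrt{548589966}}{39603}$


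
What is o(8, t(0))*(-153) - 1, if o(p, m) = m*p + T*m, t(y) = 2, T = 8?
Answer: -4897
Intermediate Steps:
o(p, m) = 8*m + m*p (o(p, m) = m*p + 8*m = 8*m + m*p)
o(8, t(0))*(-153) - 1 = (2*(8 + 8))*(-153) - 1 = (2*16)*(-153) - 1 = 32*(-153) - 1 = -4896 - 1 = -4897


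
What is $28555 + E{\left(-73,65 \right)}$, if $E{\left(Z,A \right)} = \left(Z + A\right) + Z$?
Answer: $28474$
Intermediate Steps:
$E{\left(Z,A \right)} = A + 2 Z$ ($E{\left(Z,A \right)} = \left(A + Z\right) + Z = A + 2 Z$)
$28555 + E{\left(-73,65 \right)} = 28555 + \left(65 + 2 \left(-73\right)\right) = 28555 + \left(65 - 146\right) = 28555 - 81 = 28474$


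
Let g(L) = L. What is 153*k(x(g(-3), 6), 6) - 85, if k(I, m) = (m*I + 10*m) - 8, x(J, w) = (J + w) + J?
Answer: 7871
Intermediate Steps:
x(J, w) = w + 2*J
k(I, m) = -8 + 10*m + I*m (k(I, m) = (I*m + 10*m) - 8 = (10*m + I*m) - 8 = -8 + 10*m + I*m)
153*k(x(g(-3), 6), 6) - 85 = 153*(-8 + 10*6 + (6 + 2*(-3))*6) - 85 = 153*(-8 + 60 + (6 - 6)*6) - 85 = 153*(-8 + 60 + 0*6) - 85 = 153*(-8 + 60 + 0) - 85 = 153*52 - 85 = 7956 - 85 = 7871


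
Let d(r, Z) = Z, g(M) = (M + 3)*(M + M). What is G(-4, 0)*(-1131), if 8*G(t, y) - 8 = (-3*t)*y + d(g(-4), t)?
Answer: -1131/2 ≈ -565.50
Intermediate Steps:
g(M) = 2*M*(3 + M) (g(M) = (3 + M)*(2*M) = 2*M*(3 + M))
G(t, y) = 1 + t/8 - 3*t*y/8 (G(t, y) = 1 + ((-3*t)*y + t)/8 = 1 + (-3*t*y + t)/8 = 1 + (t - 3*t*y)/8 = 1 + (t/8 - 3*t*y/8) = 1 + t/8 - 3*t*y/8)
G(-4, 0)*(-1131) = (1 + (1/8)*(-4) - 3/8*(-4)*0)*(-1131) = (1 - 1/2 + 0)*(-1131) = (1/2)*(-1131) = -1131/2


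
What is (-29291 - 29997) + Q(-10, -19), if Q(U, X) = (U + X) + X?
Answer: -59336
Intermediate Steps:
Q(U, X) = U + 2*X
(-29291 - 29997) + Q(-10, -19) = (-29291 - 29997) + (-10 + 2*(-19)) = -59288 + (-10 - 38) = -59288 - 48 = -59336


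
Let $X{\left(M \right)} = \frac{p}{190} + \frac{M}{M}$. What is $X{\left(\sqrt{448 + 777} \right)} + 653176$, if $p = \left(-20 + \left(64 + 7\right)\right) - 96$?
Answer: $\frac{24820717}{38} \approx 6.5318 \cdot 10^{5}$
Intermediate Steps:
$p = -45$ ($p = \left(-20 + 71\right) - 96 = 51 - 96 = -45$)
$X{\left(M \right)} = \frac{29}{38}$ ($X{\left(M \right)} = - \frac{45}{190} + \frac{M}{M} = \left(-45\right) \frac{1}{190} + 1 = - \frac{9}{38} + 1 = \frac{29}{38}$)
$X{\left(\sqrt{448 + 777} \right)} + 653176 = \frac{29}{38} + 653176 = \frac{24820717}{38}$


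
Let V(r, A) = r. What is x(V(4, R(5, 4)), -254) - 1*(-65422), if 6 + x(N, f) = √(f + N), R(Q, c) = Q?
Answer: 65416 + 5*I*√10 ≈ 65416.0 + 15.811*I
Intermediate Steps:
x(N, f) = -6 + √(N + f) (x(N, f) = -6 + √(f + N) = -6 + √(N + f))
x(V(4, R(5, 4)), -254) - 1*(-65422) = (-6 + √(4 - 254)) - 1*(-65422) = (-6 + √(-250)) + 65422 = (-6 + 5*I*√10) + 65422 = 65416 + 5*I*√10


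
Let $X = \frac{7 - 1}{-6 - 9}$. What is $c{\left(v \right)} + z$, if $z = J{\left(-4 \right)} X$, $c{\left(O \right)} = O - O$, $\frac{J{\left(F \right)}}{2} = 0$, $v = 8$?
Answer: $0$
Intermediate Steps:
$J{\left(F \right)} = 0$ ($J{\left(F \right)} = 2 \cdot 0 = 0$)
$c{\left(O \right)} = 0$
$X = - \frac{2}{5}$ ($X = \frac{6}{-15} = 6 \left(- \frac{1}{15}\right) = - \frac{2}{5} \approx -0.4$)
$z = 0$ ($z = 0 \left(- \frac{2}{5}\right) = 0$)
$c{\left(v \right)} + z = 0 + 0 = 0$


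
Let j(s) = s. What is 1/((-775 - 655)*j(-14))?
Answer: 1/20020 ≈ 4.9950e-5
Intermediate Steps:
1/((-775 - 655)*j(-14)) = 1/(-775 - 655*(-14)) = -1/14/(-1430) = -1/1430*(-1/14) = 1/20020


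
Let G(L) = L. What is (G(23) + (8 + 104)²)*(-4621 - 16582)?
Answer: -266458101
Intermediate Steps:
(G(23) + (8 + 104)²)*(-4621 - 16582) = (23 + (8 + 104)²)*(-4621 - 16582) = (23 + 112²)*(-21203) = (23 + 12544)*(-21203) = 12567*(-21203) = -266458101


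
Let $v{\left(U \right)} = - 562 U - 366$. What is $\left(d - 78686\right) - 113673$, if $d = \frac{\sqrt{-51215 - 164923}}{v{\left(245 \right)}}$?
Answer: $-192359 - \frac{i \sqrt{216138}}{138056} \approx -1.9236 \cdot 10^{5} - 0.0033675 i$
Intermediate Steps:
$v{\left(U \right)} = -366 - 562 U$
$d = - \frac{i \sqrt{216138}}{138056}$ ($d = \frac{\sqrt{-51215 - 164923}}{-366 - 137690} = \frac{\sqrt{-216138}}{-366 - 137690} = \frac{i \sqrt{216138}}{-138056} = i \sqrt{216138} \left(- \frac{1}{138056}\right) = - \frac{i \sqrt{216138}}{138056} \approx - 0.0033675 i$)
$\left(d - 78686\right) - 113673 = \left(- \frac{i \sqrt{216138}}{138056} - 78686\right) - 113673 = \left(-78686 - \frac{i \sqrt{216138}}{138056}\right) - 113673 = -192359 - \frac{i \sqrt{216138}}{138056}$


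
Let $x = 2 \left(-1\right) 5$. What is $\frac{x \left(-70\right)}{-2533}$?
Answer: $- \frac{700}{2533} \approx -0.27635$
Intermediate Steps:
$x = -10$ ($x = \left(-2\right) 5 = -10$)
$\frac{x \left(-70\right)}{-2533} = \frac{\left(-10\right) \left(-70\right)}{-2533} = 700 \left(- \frac{1}{2533}\right) = - \frac{700}{2533}$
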